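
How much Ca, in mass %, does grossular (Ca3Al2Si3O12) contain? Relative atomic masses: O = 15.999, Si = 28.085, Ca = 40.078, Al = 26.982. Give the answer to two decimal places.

26.69 mass %

Molar mass of Ca3Al2Si3O12: 3*40.078 + 2*26.982 + 3*28.085 + 12*15.999 = 450.441 g/mol.
Mass of Ca per formula unit: 3 × 40.078 = 120.234 g.
Weight fraction Ca = 120.234 / 450.441 = 0.2669.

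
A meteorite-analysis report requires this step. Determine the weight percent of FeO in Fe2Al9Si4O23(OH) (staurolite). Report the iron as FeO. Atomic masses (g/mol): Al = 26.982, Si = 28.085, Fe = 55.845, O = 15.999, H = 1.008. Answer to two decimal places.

Molar mass of Fe2Al9Si4O23(OH) = 2·55.845 + 9·26.982 + 4·28.085 + 24·15.999 + 1·1.008 = 851.852 g/mol.
Each formula unit contains 2 Fe, equivalent to 2/1 = 2.0000 mol FeO.
M(FeO) = 1×55.845 + 1×15.999 = 71.844 g/mol.
Mass of FeO per formula unit = 2.0000 × 71.844 = 143.688 g.
FeO wt% = 143.688 / 851.852 × 100 = 16.87%.

16.87 wt%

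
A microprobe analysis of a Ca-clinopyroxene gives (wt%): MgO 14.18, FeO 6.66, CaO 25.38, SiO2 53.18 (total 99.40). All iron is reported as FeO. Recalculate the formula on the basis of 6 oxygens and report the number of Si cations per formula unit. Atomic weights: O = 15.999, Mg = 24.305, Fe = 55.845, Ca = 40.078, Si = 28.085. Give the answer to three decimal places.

MgO (M=40.304): mol = 0.35183; Mg = 0.35183, O = 0.35183.
FeO (M=71.844): mol = 0.09270; Fe = 0.09270, O = 0.09270.
CaO (M=56.077): mol = 0.45259; Ca = 0.45259, O = 0.45259.
SiO2 (M=60.083): mol = 0.88511; Si = 0.88511, O = 1.77022.
ΣO = 2.66734; factor = 6/ΣO = 2.24943.
Si apfu = 0.88511 × 2.24943 = 1.991.

1.991 Si apfu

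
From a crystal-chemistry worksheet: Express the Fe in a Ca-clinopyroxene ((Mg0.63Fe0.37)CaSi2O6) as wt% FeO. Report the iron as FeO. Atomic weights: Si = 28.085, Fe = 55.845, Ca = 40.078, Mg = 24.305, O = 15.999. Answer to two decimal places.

11.65 wt%

Formula mass = 228.217 g/mol.
0.37 Fe → 0.3700 mol FeO per formula unit; M(FeO) = 71.844, so FeO mass = 26.582 g.
26.582/228.217 × 100 = 11.65 wt%.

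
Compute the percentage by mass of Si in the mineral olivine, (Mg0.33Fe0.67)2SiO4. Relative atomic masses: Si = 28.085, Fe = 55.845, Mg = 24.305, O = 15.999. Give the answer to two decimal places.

Formula mass = 0.66·24.305 + 1.34·55.845 + 1·28.085 + 4·15.999 = 182.955 g/mol, of which 28.085 g is Si.
So Si makes up 28.085/182.955 = 0.1535 of the mass, i.e. 15.35%.

15.35 mass %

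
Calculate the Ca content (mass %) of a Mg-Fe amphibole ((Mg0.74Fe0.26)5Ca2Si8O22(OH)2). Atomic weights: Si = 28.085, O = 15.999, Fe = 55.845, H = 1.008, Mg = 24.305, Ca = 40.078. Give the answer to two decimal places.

9.39 mass %

M((Mg0.74Fe0.26)5Ca2Si8O22(OH)2) = 853.355 g/mol.
Ca contributes 2 × 40.078 = 80.156 g per mole.
80.156/853.355 = 0.0939 → 9.39%.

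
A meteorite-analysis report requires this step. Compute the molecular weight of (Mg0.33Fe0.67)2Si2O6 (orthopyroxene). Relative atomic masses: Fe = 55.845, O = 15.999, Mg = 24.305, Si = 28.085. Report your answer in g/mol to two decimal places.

243.04 g/mol

Mg: 0.66 × 24.305 = 16.0413
Fe: 1.34 × 55.845 = 74.8323
Si: 2 × 28.085 = 56.1700
O: 6 × 15.999 = 95.9940
Summing the contributions gives the formula mass.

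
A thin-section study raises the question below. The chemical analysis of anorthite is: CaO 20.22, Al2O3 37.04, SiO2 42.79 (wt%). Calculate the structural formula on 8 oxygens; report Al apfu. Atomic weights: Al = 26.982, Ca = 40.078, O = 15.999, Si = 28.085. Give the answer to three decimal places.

2.022 Al apfu

20.22 wt% CaO ÷ 56.077 g/mol = 0.36058 mol, giving 0.36058 Ca and 0.36058 O.
37.04 wt% Al2O3 ÷ 101.961 g/mol = 0.36328 mol, giving 0.72656 Al and 1.08984 O.
42.79 wt% SiO2 ÷ 60.083 g/mol = 0.71218 mol, giving 0.71218 Si and 1.42436 O.
Oxygen sums to 2.87478; scaling by 8/2.87478 = 2.78282 puts the formula on 8 O.
Al: 0.72656 × 2.78282 = 2.022 atoms per formula unit.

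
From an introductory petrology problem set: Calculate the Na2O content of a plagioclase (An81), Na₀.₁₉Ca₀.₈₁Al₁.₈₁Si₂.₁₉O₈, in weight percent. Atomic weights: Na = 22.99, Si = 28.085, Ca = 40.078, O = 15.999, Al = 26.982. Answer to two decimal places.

2.14 wt%

Formula mass = 275.167 g/mol.
0.19 Na → 0.0950 mol Na2O per formula unit; M(Na2O) = 61.979, so Na2O mass = 5.888 g.
5.888/275.167 × 100 = 2.14 wt%.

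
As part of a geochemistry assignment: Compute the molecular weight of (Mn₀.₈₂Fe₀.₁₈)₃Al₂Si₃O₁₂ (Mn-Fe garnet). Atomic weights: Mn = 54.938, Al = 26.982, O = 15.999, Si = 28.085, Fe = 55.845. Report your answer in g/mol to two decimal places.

495.51 g/mol

The formula mass is the sum 2.46×54.938 + 0.54×55.845 + 2×26.982 + 3×28.085 + 12×15.999.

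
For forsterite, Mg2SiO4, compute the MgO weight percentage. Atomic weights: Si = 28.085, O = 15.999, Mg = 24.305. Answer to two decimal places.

57.29 wt%

Formula mass = 140.691 g/mol.
2 Mg → 2.0000 mol MgO per formula unit; M(MgO) = 40.304, so MgO mass = 80.608 g.
80.608/140.691 × 100 = 57.29 wt%.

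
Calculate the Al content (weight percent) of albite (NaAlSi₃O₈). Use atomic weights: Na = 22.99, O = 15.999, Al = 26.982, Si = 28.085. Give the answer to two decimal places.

10.29 weight percent

M(NaAlSi₃O₈) = 262.219 g/mol.
Al contributes 1 × 26.982 = 26.982 g per mole.
26.982/262.219 = 0.1029 → 10.29%.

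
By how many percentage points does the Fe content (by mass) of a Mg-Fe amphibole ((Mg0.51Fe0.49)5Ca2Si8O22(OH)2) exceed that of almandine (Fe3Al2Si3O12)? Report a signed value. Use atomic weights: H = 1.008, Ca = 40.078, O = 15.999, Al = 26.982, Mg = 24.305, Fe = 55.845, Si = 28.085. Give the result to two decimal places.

First mineral: 136.820 g Fe in 889.626 g formula = 15.38 wt% Fe.
Second mineral: 167.535 g Fe in 497.742 g formula = 33.66 wt% Fe.
15.38% − 33.66% gives a difference of -18.28 percentage points.

-18.28 percentage points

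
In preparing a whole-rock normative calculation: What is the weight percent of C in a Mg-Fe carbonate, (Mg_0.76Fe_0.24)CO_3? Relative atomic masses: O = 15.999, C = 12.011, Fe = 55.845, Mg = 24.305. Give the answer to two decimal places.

13.07 wt%

Formula mass = 0.76*24.305 + 0.24*55.845 + 1*12.011 + 3*15.999 = 91.883 g/mol, of which 12.011 g is C.
So C makes up 12.011/91.883 = 0.1307 of the mass, i.e. 13.07%.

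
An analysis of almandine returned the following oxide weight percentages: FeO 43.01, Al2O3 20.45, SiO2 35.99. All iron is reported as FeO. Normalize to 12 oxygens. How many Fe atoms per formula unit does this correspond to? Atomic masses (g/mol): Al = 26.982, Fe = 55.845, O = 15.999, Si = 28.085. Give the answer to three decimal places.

2.995 Fe apfu

FeO (M=71.844): mol = 0.59866; Fe = 0.59866, O = 0.59866.
Al2O3 (M=101.961): mol = 0.20057; Al = 0.40114, O = 0.60171.
SiO2 (M=60.083): mol = 0.59900; Si = 0.59900, O = 1.19800.
ΣO = 2.39837; factor = 12/ΣO = 5.00340.
Fe apfu = 0.59866 × 5.00340 = 2.995.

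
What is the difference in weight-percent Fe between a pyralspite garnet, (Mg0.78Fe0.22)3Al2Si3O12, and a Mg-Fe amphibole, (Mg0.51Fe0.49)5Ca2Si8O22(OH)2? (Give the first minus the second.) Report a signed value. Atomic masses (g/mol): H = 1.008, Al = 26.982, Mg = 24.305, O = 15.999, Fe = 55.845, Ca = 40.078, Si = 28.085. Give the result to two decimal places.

M((Mg0.78Fe0.22)3Al2Si3O12) = 423.938 g/mol, so wt% Fe = 36.858/423.938 × 100 = 8.69%.
M((Mg0.51Fe0.49)5Ca2Si8O22(OH)2) = 889.626 g/mol, so wt% Fe = 136.820/889.626 × 100 = 15.38%.
8.69 − 15.38 = -6.69 pp.

-6.69 percentage points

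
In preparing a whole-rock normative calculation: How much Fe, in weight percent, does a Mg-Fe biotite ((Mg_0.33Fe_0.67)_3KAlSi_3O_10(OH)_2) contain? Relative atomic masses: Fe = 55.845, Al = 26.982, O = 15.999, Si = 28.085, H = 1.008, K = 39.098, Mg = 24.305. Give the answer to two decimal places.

Molar mass of (Mg_0.33Fe_0.67)_3KAlSi_3O_10(OH)_2: 0.99·24.305 + 2.01·55.845 + 1·39.098 + 1·26.982 + 3·28.085 + 12·15.999 + 2·1.008 = 480.649 g/mol.
Mass of Fe per formula unit: 2.01 × 55.845 = 112.248 g.
Weight fraction Fe = 112.248 / 480.649 = 0.2335.

23.35 weight percent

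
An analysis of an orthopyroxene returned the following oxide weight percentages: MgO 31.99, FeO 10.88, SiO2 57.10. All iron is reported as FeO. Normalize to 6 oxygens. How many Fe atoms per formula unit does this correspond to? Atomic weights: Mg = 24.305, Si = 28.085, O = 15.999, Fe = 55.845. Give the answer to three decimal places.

0.319 Fe apfu

MgO (M=40.304): mol = 0.79372; Mg = 0.79372, O = 0.79372.
FeO (M=71.844): mol = 0.15144; Fe = 0.15144, O = 0.15144.
SiO2 (M=60.083): mol = 0.95035; Si = 0.95035, O = 1.90070.
ΣO = 2.84586; factor = 6/ΣO = 2.10833.
Fe apfu = 0.15144 × 2.10833 = 0.319.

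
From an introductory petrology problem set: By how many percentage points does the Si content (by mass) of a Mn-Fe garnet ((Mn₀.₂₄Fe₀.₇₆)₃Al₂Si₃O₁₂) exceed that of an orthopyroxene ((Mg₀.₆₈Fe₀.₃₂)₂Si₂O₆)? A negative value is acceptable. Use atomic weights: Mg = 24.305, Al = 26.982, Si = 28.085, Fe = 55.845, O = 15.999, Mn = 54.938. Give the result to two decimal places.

-8.47 percentage points

M((Mn₀.₂₄Fe₀.₇₆)₃Al₂Si₃O₁₂) = 497.089 g/mol, so wt% Si = 84.255/497.089 × 100 = 16.95%.
M((Mg₀.₆₈Fe₀.₃₂)₂Si₂O₆) = 220.960 g/mol, so wt% Si = 56.170/220.960 × 100 = 25.42%.
16.95 − 25.42 = -8.47 pp.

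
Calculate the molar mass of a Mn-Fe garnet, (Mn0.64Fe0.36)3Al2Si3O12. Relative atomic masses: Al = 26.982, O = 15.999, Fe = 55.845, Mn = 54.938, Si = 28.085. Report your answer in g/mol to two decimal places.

Mn: 1.92 × 54.938 = 105.4810
Fe: 1.08 × 55.845 = 60.3126
Al: 2 × 26.982 = 53.9640
Si: 3 × 28.085 = 84.2550
O: 12 × 15.999 = 191.9880
Summing the contributions gives the formula mass.

496.00 g/mol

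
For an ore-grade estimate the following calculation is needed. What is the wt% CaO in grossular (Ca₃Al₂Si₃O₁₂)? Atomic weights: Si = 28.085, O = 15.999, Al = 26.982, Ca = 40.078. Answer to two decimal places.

37.35 wt%

M(Ca₃Al₂Si₃O₁₂) = 450.441 g/mol; M(CaO) = 56.077 g/mol.
Moles CaO per formula unit = 3 Ca ÷ 1 = 3.0000.
CaO fraction = (3.0000 × 56.077) / 450.441 = 168.231/450.441 = 0.3735.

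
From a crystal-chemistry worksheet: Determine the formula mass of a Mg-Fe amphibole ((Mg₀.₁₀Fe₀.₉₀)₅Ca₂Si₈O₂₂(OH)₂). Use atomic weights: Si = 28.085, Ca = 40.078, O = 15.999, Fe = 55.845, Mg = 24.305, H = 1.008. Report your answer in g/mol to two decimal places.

The formula mass is the sum 0.50*24.305 + 4.50*55.845 + 2*40.078 + 8*28.085 + 24*15.999 + 2*1.008.

954.28 g/mol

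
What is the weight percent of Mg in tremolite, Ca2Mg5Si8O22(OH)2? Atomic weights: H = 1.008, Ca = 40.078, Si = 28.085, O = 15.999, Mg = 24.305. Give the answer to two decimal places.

Molar mass of Ca2Mg5Si8O22(OH)2: 2*40.078 + 5*24.305 + 8*28.085 + 24*15.999 + 2*1.008 = 812.353 g/mol.
Mass of Mg per formula unit: 5 × 24.305 = 121.525 g.
Weight fraction Mg = 121.525 / 812.353 = 0.1496.

14.96 weight percent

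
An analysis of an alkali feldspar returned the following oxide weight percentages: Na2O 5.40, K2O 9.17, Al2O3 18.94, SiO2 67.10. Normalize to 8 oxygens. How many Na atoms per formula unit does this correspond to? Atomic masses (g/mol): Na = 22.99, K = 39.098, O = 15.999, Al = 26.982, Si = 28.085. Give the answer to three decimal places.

0.469 Na apfu

Na2O: 5.40/61.979 = 0.08713 mol → 0.17426 mol Na, 0.08713 mol O.
K2O: 9.17/94.195 = 0.09735 mol → 0.19470 mol K, 0.09735 mol O.
Al2O3: 18.94/101.961 = 0.18576 mol → 0.37152 mol Al, 0.55728 mol O.
SiO2: 67.10/60.083 = 1.11679 mol → 1.11679 mol Si, 2.23358 mol O.
Total oxygen = 2.97534 mol. Normalization factor = 8/2.97534 = 2.68877.
Na per 8 O = 0.17426 × 2.68877 = 0.469.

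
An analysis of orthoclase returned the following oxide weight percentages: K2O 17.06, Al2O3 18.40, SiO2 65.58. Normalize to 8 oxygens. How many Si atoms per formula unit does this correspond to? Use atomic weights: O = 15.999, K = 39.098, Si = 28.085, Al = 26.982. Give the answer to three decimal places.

K2O: 17.06/94.195 = 0.18111 mol → 0.36222 mol K, 0.18111 mol O.
Al2O3: 18.40/101.961 = 0.18046 mol → 0.36092 mol Al, 0.54138 mol O.
SiO2: 65.58/60.083 = 1.09149 mol → 1.09149 mol Si, 2.18298 mol O.
Total oxygen = 2.90547 mol. Normalization factor = 8/2.90547 = 2.75343.
Si per 8 O = 1.09149 × 2.75343 = 3.005.

3.005 Si apfu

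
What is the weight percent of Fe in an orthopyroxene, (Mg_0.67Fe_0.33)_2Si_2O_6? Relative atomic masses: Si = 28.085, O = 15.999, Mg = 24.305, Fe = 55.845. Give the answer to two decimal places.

16.63 wt%

Molar mass of (Mg_0.67Fe_0.33)_2Si_2O_6: 1.34×24.305 + 0.66×55.845 + 2×28.085 + 6×15.999 = 221.590 g/mol.
Mass of Fe per formula unit: 0.66 × 55.845 = 36.858 g.
Weight fraction Fe = 36.858 / 221.590 = 0.1663.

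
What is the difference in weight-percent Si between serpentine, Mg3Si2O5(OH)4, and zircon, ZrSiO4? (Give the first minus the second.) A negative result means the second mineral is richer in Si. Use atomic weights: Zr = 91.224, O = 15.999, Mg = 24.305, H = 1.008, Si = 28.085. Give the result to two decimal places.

4.95 percentage points

Si in Mg3Si2O5(OH)4: molar mass 277.108 g/mol; 2×28.085 = 56.170 g → 20.27 wt%.
Si in ZrSiO4: molar mass 183.305 g/mol; 1×28.085 = 28.085 g → 15.32 wt%.
Difference = 20.27 − 15.32 = 4.95 percentage points.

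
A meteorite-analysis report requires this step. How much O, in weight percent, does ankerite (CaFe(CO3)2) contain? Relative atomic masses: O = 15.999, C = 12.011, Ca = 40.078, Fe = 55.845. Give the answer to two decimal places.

Formula mass = 1×40.078 + 1×55.845 + 2×12.011 + 6×15.999 = 215.939 g/mol, of which 95.994 g is O.
So O makes up 95.994/215.939 = 0.4445 of the mass, i.e. 44.45%.

44.45 weight percent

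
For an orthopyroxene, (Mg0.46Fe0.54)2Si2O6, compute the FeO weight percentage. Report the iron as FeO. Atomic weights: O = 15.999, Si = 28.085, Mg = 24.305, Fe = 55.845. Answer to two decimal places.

M((Mg0.46Fe0.54)2Si2O6) = 234.837 g/mol; M(FeO) = 71.844 g/mol.
Moles FeO per formula unit = 1.08 Fe ÷ 1 = 1.0800.
FeO fraction = (1.0800 × 71.844) / 234.837 = 77.592/234.837 = 0.3304.

33.04 wt%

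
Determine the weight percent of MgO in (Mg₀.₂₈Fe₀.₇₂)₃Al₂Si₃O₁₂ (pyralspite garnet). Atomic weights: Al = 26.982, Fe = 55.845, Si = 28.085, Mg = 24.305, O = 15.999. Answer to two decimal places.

7.18 wt%

Molar mass of (Mg₀.₂₈Fe₀.₇₂)₃Al₂Si₃O₁₂ = 0.84*24.305 + 2.16*55.845 + 2*26.982 + 3*28.085 + 12*15.999 = 471.248 g/mol.
Each formula unit contains 0.84 Mg, equivalent to 0.84/1 = 0.8400 mol MgO.
M(MgO) = 1×24.305 + 1×15.999 = 40.304 g/mol.
Mass of MgO per formula unit = 0.8400 × 40.304 = 33.855 g.
MgO wt% = 33.855 / 471.248 × 100 = 7.18%.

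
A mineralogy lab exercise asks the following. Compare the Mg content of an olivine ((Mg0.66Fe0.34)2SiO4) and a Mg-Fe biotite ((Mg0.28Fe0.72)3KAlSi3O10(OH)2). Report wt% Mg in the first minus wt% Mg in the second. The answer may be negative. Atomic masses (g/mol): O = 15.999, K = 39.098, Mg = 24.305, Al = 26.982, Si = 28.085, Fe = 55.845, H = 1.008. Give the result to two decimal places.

15.58 percentage points

Mg in (Mg0.66Fe0.34)2SiO4: molar mass 162.138 g/mol; 1.32×24.305 = 32.083 g → 19.79 wt%.
Mg in (Mg0.28Fe0.72)3KAlSi3O10(OH)2: molar mass 485.380 g/mol; 0.84×24.305 = 20.416 g → 4.21 wt%.
Difference = 19.79 − 4.21 = 15.58 percentage points.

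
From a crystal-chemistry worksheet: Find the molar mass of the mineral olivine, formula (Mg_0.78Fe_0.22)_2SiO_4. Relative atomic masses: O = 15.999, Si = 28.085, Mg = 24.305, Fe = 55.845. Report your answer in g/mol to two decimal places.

154.57 g/mol

The formula mass is the sum 1.56*24.305 + 0.44*55.845 + 1*28.085 + 4*15.999.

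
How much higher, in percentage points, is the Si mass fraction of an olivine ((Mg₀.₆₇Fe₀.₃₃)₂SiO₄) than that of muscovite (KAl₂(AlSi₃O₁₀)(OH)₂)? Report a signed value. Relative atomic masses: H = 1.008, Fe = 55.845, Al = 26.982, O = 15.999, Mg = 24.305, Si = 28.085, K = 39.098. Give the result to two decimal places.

-3.76 percentage points

Si in (Mg₀.₆₇Fe₀.₃₃)₂SiO₄: molar mass 161.507 g/mol; 1×28.085 = 28.085 g → 17.39 wt%.
Si in KAl₂(AlSi₃O₁₀)(OH)₂: molar mass 398.303 g/mol; 3×28.085 = 84.255 g → 21.15 wt%.
Difference = 17.39 − 21.15 = -3.76 percentage points.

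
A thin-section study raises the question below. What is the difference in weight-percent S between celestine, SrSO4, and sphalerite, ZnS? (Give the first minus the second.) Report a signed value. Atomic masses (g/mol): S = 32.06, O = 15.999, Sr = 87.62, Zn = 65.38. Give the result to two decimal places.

-15.45 percentage points

S in SrSO4: molar mass 183.676 g/mol; 1×32.06 = 32.060 g → 17.45 wt%.
S in ZnS: molar mass 97.440 g/mol; 1×32.06 = 32.060 g → 32.90 wt%.
Difference = 17.45 − 32.90 = -15.45 percentage points.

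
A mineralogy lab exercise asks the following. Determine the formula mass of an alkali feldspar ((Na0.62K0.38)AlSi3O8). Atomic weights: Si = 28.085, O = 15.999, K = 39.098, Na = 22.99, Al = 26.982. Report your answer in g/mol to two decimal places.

268.34 g/mol

The formula mass is the sum 0.62*22.99 + 0.38*39.098 + 1*26.982 + 3*28.085 + 8*15.999.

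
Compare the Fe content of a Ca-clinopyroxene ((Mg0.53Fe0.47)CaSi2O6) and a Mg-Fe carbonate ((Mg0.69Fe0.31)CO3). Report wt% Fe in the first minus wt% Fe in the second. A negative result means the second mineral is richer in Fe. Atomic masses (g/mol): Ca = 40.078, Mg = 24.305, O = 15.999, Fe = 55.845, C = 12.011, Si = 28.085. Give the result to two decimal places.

-7.06 percentage points

Fe in (Mg0.53Fe0.47)CaSi2O6: molar mass 231.371 g/mol; 0.47×55.845 = 26.247 g → 11.34 wt%.
Fe in (Mg0.69Fe0.31)CO3: molar mass 94.090 g/mol; 0.31×55.845 = 17.312 g → 18.40 wt%.
Difference = 11.34 − 18.40 = -7.06 percentage points.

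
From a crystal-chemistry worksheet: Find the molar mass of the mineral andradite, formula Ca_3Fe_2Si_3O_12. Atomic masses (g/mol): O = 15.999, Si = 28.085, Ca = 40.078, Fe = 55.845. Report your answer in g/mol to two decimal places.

M = 3*40.078 + 2*55.845 + 3*28.085 + 12*15.999

508.17 g/mol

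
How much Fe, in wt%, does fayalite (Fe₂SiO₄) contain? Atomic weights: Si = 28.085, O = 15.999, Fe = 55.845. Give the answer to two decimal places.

M(Fe₂SiO₄) = 203.771 g/mol.
Fe contributes 2 × 55.845 = 111.690 g per mole.
111.690/203.771 = 0.5481 → 54.81%.

54.81 wt%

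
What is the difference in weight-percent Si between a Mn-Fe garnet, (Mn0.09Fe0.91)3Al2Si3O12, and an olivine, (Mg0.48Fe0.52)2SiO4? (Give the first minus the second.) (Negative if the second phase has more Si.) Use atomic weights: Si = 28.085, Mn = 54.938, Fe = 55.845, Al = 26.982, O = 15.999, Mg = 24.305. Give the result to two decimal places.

0.75 percentage points

Si in (Mn0.09Fe0.91)3Al2Si3O12: molar mass 497.497 g/mol; 3×28.085 = 84.255 g → 16.94 wt%.
Si in (Mg0.48Fe0.52)2SiO4: molar mass 173.493 g/mol; 1×28.085 = 28.085 g → 16.19 wt%.
Difference = 16.94 − 16.19 = 0.75 percentage points.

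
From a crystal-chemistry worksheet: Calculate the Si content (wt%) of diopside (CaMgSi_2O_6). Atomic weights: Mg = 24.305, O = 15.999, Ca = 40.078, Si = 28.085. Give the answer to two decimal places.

25.94 wt%

Molar mass of CaMgSi_2O_6: 1·40.078 + 1·24.305 + 2·28.085 + 6·15.999 = 216.547 g/mol.
Mass of Si per formula unit: 2 × 28.085 = 56.170 g.
Weight fraction Si = 56.170 / 216.547 = 0.2594.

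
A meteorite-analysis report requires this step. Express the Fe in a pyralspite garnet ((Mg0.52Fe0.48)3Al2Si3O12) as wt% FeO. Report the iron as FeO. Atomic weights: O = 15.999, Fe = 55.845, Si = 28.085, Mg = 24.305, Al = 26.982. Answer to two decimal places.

23.06 wt%

M((Mg0.52Fe0.48)3Al2Si3O12) = 448.540 g/mol; M(FeO) = 71.844 g/mol.
Moles FeO per formula unit = 1.44 Fe ÷ 1 = 1.4400.
FeO fraction = (1.4400 × 71.844) / 448.540 = 103.455/448.540 = 0.2306.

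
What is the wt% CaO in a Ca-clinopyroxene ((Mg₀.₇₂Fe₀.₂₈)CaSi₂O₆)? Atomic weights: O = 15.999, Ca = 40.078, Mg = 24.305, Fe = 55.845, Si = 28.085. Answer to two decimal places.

Molar mass of (Mg₀.₇₂Fe₀.₂₈)CaSi₂O₆ = 0.72×24.305 + 0.28×55.845 + 1×40.078 + 2×28.085 + 6×15.999 = 225.378 g/mol.
Each formula unit contains 1 Ca, equivalent to 1/1 = 1.0000 mol CaO.
M(CaO) = 1×40.078 + 1×15.999 = 56.077 g/mol.
Mass of CaO per formula unit = 1.0000 × 56.077 = 56.077 g.
CaO wt% = 56.077 / 225.378 × 100 = 24.88%.

24.88 wt%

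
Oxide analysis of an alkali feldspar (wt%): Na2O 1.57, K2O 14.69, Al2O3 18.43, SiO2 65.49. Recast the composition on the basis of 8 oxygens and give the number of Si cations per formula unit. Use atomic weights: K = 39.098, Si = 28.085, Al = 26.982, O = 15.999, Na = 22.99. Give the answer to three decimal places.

3.003 Si apfu

Na2O: 1.57/61.979 = 0.02533 mol → 0.05066 mol Na, 0.02533 mol O.
K2O: 14.69/94.195 = 0.15595 mol → 0.31190 mol K, 0.15595 mol O.
Al2O3: 18.43/101.961 = 0.18076 mol → 0.36152 mol Al, 0.54228 mol O.
SiO2: 65.49/60.083 = 1.08999 mol → 1.08999 mol Si, 2.17998 mol O.
Total oxygen = 2.90354 mol. Normalization factor = 8/2.90354 = 2.75526.
Si per 8 O = 1.08999 × 2.75526 = 3.003.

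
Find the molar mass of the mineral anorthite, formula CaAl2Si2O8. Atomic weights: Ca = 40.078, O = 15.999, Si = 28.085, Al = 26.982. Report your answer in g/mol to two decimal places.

The formula mass is the sum 1(40.078) + 2(26.982) + 2(28.085) + 8(15.999).

278.20 g/mol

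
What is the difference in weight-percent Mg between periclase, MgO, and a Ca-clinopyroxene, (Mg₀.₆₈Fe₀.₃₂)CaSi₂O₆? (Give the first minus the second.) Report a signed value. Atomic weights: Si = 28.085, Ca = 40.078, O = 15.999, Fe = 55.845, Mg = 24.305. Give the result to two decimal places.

53.01 percentage points

First mineral: 24.305 g Mg in 40.304 g formula = 60.30 wt% Mg.
Second mineral: 16.527 g Mg in 226.640 g formula = 7.29 wt% Mg.
60.30% − 7.29% gives a difference of 53.01 percentage points.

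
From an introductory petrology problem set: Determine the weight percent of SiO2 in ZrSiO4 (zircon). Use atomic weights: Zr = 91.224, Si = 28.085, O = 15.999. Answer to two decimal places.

32.78 wt%

Molar mass of ZrSiO4 = 1*91.224 + 1*28.085 + 4*15.999 = 183.305 g/mol.
Each formula unit contains 1 Si, equivalent to 1/1 = 1.0000 mol SiO2.
M(SiO2) = 1×28.085 + 2×15.999 = 60.083 g/mol.
Mass of SiO2 per formula unit = 1.0000 × 60.083 = 60.083 g.
SiO2 wt% = 60.083 / 183.305 × 100 = 32.78%.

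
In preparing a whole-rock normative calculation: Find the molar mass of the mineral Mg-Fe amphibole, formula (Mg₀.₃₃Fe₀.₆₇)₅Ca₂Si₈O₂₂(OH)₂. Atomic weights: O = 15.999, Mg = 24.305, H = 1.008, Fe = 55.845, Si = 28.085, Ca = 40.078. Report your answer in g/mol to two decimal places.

918.01 g/mol

M = 1.65×24.305 + 3.35×55.845 + 2×40.078 + 8×28.085 + 24×15.999 + 2×1.008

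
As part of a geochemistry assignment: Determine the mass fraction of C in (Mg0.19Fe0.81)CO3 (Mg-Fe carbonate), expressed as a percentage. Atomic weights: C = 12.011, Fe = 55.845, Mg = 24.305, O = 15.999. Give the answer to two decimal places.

10.93 mass %

Molar mass of (Mg0.19Fe0.81)CO3: 0.19·24.305 + 0.81·55.845 + 1·12.011 + 3·15.999 = 109.860 g/mol.
Mass of C per formula unit: 1 × 12.011 = 12.011 g.
Weight fraction C = 12.011 / 109.860 = 0.1093.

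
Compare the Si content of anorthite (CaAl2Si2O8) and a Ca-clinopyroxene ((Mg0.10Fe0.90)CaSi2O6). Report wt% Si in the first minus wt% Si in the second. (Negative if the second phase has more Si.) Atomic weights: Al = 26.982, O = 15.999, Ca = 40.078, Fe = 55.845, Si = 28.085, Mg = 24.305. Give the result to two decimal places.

Si in CaAl2Si2O8: molar mass 278.204 g/mol; 2×28.085 = 56.170 g → 20.19 wt%.
Si in (Mg0.10Fe0.90)CaSi2O6: molar mass 244.933 g/mol; 2×28.085 = 56.170 g → 22.93 wt%.
Difference = 20.19 − 22.93 = -2.74 percentage points.

-2.74 percentage points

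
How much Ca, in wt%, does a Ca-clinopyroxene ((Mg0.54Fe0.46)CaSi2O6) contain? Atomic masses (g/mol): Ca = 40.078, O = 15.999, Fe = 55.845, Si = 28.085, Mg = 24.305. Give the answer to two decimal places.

17.35 wt%

Formula mass = 0.54*24.305 + 0.46*55.845 + 1*40.078 + 2*28.085 + 6*15.999 = 231.055 g/mol, of which 40.078 g is Ca.
So Ca makes up 40.078/231.055 = 0.1735 of the mass, i.e. 17.35%.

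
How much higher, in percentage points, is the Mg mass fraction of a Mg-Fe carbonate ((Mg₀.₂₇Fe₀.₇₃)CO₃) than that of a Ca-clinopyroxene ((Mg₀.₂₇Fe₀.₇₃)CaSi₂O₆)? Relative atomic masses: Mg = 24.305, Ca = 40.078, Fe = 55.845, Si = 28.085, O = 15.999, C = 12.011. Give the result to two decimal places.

Mg in (Mg₀.₂₇Fe₀.₇₃)CO₃: molar mass 107.337 g/mol; 0.27×24.305 = 6.562 g → 6.11 wt%.
Mg in (Mg₀.₂₇Fe₀.₇₃)CaSi₂O₆: molar mass 239.571 g/mol; 0.27×24.305 = 6.562 g → 2.74 wt%.
Difference = 6.11 − 2.74 = 3.37 percentage points.

3.37 percentage points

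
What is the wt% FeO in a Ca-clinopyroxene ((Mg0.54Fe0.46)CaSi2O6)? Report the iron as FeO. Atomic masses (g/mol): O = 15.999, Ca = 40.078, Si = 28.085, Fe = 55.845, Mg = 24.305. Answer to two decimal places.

14.30 wt%

M((Mg0.54Fe0.46)CaSi2O6) = 231.055 g/mol; M(FeO) = 71.844 g/mol.
Moles FeO per formula unit = 0.46 Fe ÷ 1 = 0.4600.
FeO fraction = (0.4600 × 71.844) / 231.055 = 33.048/231.055 = 0.1430.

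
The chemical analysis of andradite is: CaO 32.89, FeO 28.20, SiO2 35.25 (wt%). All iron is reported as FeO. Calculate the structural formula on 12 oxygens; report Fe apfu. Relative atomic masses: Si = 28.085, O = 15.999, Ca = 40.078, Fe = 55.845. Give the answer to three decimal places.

CaO (M=56.077): mol = 0.58651; Ca = 0.58651, O = 0.58651.
FeO (M=71.844): mol = 0.39252; Fe = 0.39252, O = 0.39252.
SiO2 (M=60.083): mol = 0.58669; Si = 0.58669, O = 1.17338.
ΣO = 2.15241; factor = 12/ΣO = 5.57515.
Fe apfu = 0.39252 × 5.57515 = 2.188.

2.188 Fe apfu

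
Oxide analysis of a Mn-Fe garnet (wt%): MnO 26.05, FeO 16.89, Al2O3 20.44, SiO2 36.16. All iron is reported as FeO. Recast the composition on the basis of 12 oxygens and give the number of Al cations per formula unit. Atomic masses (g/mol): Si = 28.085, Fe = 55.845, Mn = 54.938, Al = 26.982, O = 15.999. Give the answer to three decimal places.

26.05 wt% MnO ÷ 70.937 g/mol = 0.36723 mol, giving 0.36723 Mn and 0.36723 O.
16.89 wt% FeO ÷ 71.844 g/mol = 0.23509 mol, giving 0.23509 Fe and 0.23509 O.
20.44 wt% Al2O3 ÷ 101.961 g/mol = 0.20047 mol, giving 0.40094 Al and 0.60141 O.
36.16 wt% SiO2 ÷ 60.083 g/mol = 0.60183 mol, giving 0.60183 Si and 1.20366 O.
Oxygen sums to 2.40739; scaling by 12/2.40739 = 4.98465 puts the formula on 12 O.
Al: 0.40094 × 4.98465 = 1.999 atoms per formula unit.

1.999 Al apfu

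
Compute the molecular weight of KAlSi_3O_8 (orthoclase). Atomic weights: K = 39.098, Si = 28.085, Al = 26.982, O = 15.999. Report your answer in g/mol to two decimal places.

K: 1 × 39.098 = 39.0980
Al: 1 × 26.982 = 26.9820
Si: 3 × 28.085 = 84.2550
O: 8 × 15.999 = 127.9920
Summing the contributions gives the formula mass.

278.33 g/mol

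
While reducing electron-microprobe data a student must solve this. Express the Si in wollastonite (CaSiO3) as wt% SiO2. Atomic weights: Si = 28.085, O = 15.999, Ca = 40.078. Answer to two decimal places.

Formula mass = 116.160 g/mol.
1 Si → 1.0000 mol SiO2 per formula unit; M(SiO2) = 60.083, so SiO2 mass = 60.083 g.
60.083/116.160 × 100 = 51.72 wt%.

51.72 wt%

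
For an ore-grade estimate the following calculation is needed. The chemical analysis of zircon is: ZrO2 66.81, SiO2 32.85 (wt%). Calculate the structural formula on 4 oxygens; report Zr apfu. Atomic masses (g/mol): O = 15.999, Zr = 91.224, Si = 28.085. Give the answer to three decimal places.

66.81 wt% ZrO2 ÷ 123.222 g/mol = 0.54219 mol, giving 0.54219 Zr and 1.08438 O.
32.85 wt% SiO2 ÷ 60.083 g/mol = 0.54674 mol, giving 0.54674 Si and 1.09348 O.
Oxygen sums to 2.17786; scaling by 4/2.17786 = 1.83667 puts the formula on 4 O.
Zr: 0.54219 × 1.83667 = 0.996 atoms per formula unit.

0.996 Zr apfu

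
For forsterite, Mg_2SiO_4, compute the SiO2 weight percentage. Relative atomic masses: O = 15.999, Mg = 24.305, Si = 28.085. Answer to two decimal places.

Formula mass = 140.691 g/mol.
1 Si → 1.0000 mol SiO2 per formula unit; M(SiO2) = 60.083, so SiO2 mass = 60.083 g.
60.083/140.691 × 100 = 42.71 wt%.

42.71 wt%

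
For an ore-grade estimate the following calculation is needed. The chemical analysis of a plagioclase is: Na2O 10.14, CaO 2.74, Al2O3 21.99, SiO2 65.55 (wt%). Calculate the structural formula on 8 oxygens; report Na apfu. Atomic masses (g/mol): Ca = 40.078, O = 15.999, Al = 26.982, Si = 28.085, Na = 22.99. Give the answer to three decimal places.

Na2O (M=61.979): mol = 0.16360; Na = 0.32720, O = 0.16360.
CaO (M=56.077): mol = 0.04886; Ca = 0.04886, O = 0.04886.
Al2O3 (M=101.961): mol = 0.21567; Al = 0.43134, O = 0.64701.
SiO2 (M=60.083): mol = 1.09099; Si = 1.09099, O = 2.18198.
ΣO = 3.04145; factor = 8/ΣO = 2.63032.
Na apfu = 0.32720 × 2.63032 = 0.861.

0.861 Na apfu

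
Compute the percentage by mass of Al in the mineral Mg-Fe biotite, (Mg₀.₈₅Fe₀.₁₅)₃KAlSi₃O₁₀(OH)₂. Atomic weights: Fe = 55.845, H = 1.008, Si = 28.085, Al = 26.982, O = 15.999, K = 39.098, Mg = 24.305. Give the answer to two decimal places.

Formula mass = 2.55·24.305 + 0.45·55.845 + 1·39.098 + 1·26.982 + 3·28.085 + 12·15.999 + 2·1.008 = 431.447 g/mol, of which 26.982 g is Al.
So Al makes up 26.982/431.447 = 0.0625 of the mass, i.e. 6.25%.

6.25 weight percent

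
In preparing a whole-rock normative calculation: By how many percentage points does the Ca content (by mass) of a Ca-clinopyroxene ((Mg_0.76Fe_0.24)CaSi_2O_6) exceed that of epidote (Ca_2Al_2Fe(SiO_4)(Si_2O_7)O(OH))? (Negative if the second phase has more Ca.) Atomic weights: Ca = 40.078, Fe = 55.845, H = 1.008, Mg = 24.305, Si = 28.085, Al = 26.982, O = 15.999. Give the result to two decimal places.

First mineral: 40.078 g Ca in 224.117 g formula = 17.88 wt% Ca.
Second mineral: 80.156 g Ca in 483.215 g formula = 16.59 wt% Ca.
17.88% − 16.59% gives a difference of 1.29 percentage points.

1.29 percentage points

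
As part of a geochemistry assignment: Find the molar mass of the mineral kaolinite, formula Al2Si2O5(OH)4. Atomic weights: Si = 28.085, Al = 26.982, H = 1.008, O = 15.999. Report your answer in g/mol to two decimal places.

Al: 2 × 26.982 = 53.9640
Si: 2 × 28.085 = 56.1700
O: 9 × 15.999 = 143.9910
H: 4 × 1.008 = 4.0320
Summing the contributions gives the formula mass.

258.16 g/mol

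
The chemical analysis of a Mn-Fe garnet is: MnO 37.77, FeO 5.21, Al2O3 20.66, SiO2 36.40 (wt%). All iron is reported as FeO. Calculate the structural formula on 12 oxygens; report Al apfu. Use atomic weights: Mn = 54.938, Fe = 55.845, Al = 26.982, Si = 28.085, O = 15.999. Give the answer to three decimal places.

MnO: 37.77/70.937 = 0.53244 mol → 0.53244 mol Mn, 0.53244 mol O.
FeO: 5.21/71.844 = 0.07252 mol → 0.07252 mol Fe, 0.07252 mol O.
Al2O3: 20.66/101.961 = 0.20263 mol → 0.40526 mol Al, 0.60789 mol O.
SiO2: 36.40/60.083 = 0.60583 mol → 0.60583 mol Si, 1.21166 mol O.
Total oxygen = 2.42451 mol. Normalization factor = 12/2.42451 = 4.94945.
Al per 12 O = 0.40526 × 4.94945 = 2.006.

2.006 Al apfu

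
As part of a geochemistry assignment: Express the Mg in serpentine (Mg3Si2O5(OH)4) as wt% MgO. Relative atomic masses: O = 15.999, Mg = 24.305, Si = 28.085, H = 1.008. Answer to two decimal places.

Molar mass of Mg3Si2O5(OH)4 = 3×24.305 + 2×28.085 + 9×15.999 + 4×1.008 = 277.108 g/mol.
Each formula unit contains 3 Mg, equivalent to 3/1 = 3.0000 mol MgO.
M(MgO) = 1×24.305 + 1×15.999 = 40.304 g/mol.
Mass of MgO per formula unit = 3.0000 × 40.304 = 120.912 g.
MgO wt% = 120.912 / 277.108 × 100 = 43.63%.

43.63 wt%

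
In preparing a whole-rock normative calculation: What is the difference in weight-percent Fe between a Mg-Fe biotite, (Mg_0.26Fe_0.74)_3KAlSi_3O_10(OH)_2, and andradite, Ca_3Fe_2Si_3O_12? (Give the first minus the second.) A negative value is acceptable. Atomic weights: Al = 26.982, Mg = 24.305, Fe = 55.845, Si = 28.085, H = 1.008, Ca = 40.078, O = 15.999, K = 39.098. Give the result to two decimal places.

M((Mg_0.26Fe_0.74)_3KAlSi_3O_10(OH)_2) = 487.273 g/mol, so wt% Fe = 123.976/487.273 × 100 = 25.44%.
M(Ca_3Fe_2Si_3O_12) = 508.167 g/mol, so wt% Fe = 111.690/508.167 × 100 = 21.98%.
25.44 − 21.98 = 3.46 pp.

3.46 percentage points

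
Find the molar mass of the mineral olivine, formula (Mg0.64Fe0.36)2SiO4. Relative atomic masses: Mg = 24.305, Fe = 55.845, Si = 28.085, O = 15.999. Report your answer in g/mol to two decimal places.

163.40 g/mol

The formula mass is the sum 1.28*24.305 + 0.72*55.845 + 1*28.085 + 4*15.999.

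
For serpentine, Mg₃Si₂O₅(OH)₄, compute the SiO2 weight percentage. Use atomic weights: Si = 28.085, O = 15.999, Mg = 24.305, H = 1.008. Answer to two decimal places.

M(Mg₃Si₂O₅(OH)₄) = 277.108 g/mol; M(SiO2) = 60.083 g/mol.
Moles SiO2 per formula unit = 2 Si ÷ 1 = 2.0000.
SiO2 fraction = (2.0000 × 60.083) / 277.108 = 120.166/277.108 = 0.4336.

43.36 wt%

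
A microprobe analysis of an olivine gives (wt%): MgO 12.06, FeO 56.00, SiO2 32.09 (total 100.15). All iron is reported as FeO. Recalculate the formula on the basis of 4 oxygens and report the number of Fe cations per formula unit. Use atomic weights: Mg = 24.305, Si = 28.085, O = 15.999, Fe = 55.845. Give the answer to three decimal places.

12.06 wt% MgO ÷ 40.304 g/mol = 0.29923 mol, giving 0.29923 Mg and 0.29923 O.
56.00 wt% FeO ÷ 71.844 g/mol = 0.77947 mol, giving 0.77947 Fe and 0.77947 O.
32.09 wt% SiO2 ÷ 60.083 g/mol = 0.53409 mol, giving 0.53409 Si and 1.06818 O.
Oxygen sums to 2.14688; scaling by 4/2.14688 = 1.86317 puts the formula on 4 O.
Fe: 0.77947 × 1.86317 = 1.452 atoms per formula unit.

1.452 Fe apfu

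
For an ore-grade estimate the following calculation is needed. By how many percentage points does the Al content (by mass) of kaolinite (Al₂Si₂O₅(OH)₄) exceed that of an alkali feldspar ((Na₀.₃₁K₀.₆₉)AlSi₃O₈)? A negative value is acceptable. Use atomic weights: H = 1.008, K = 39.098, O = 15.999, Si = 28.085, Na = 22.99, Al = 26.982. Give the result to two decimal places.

First mineral: 53.964 g Al in 258.157 g formula = 20.90 wt% Al.
Second mineral: 26.982 g Al in 273.334 g formula = 9.87 wt% Al.
20.90% − 9.87% gives a difference of 11.03 percentage points.

11.03 percentage points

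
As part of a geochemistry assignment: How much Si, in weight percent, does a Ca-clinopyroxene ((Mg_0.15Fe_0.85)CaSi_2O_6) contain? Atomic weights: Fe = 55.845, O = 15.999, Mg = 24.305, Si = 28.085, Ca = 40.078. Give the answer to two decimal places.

M((Mg_0.15Fe_0.85)CaSi_2O_6) = 243.356 g/mol.
Si contributes 2 × 28.085 = 56.170 g per mole.
56.170/243.356 = 0.2308 → 23.08%.

23.08 weight percent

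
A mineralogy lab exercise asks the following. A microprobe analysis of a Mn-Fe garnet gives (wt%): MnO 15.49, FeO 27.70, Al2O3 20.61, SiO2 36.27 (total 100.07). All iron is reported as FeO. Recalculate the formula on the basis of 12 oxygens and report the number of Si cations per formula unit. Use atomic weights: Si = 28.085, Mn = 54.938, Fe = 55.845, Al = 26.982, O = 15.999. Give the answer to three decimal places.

2.996 Si apfu

MnO (M=70.937): mol = 0.21836; Mn = 0.21836, O = 0.21836.
FeO (M=71.844): mol = 0.38556; Fe = 0.38556, O = 0.38556.
Al2O3 (M=101.961): mol = 0.20214; Al = 0.40428, O = 0.60642.
SiO2 (M=60.083): mol = 0.60366; Si = 0.60366, O = 1.20732.
ΣO = 2.41766; factor = 12/ΣO = 4.96348.
Si apfu = 0.60366 × 4.96348 = 2.996.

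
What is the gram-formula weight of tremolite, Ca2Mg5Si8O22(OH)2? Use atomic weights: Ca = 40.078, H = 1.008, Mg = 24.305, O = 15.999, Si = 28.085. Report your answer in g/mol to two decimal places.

812.35 g/mol

M = 2×40.078 + 5×24.305 + 8×28.085 + 24×15.999 + 2×1.008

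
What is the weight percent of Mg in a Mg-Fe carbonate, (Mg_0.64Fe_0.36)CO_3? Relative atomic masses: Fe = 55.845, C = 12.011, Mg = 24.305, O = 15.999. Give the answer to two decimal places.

16.26 mass %

Molar mass of (Mg_0.64Fe_0.36)CO_3: 0.64·24.305 + 0.36·55.845 + 1·12.011 + 3·15.999 = 95.667 g/mol.
Mass of Mg per formula unit: 0.64 × 24.305 = 15.555 g.
Weight fraction Mg = 15.555 / 95.667 = 0.1626.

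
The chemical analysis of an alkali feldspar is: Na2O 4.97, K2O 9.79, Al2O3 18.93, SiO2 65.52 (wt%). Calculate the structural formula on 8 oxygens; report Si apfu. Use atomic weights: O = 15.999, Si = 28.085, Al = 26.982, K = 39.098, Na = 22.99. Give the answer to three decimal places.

4.97 wt% Na2O ÷ 61.979 g/mol = 0.08019 mol, giving 0.16038 Na and 0.08019 O.
9.79 wt% K2O ÷ 94.195 g/mol = 0.10393 mol, giving 0.20786 K and 0.10393 O.
18.93 wt% Al2O3 ÷ 101.961 g/mol = 0.18566 mol, giving 0.37132 Al and 0.55698 O.
65.52 wt% SiO2 ÷ 60.083 g/mol = 1.09049 mol, giving 1.09049 Si and 2.18098 O.
Oxygen sums to 2.92208; scaling by 8/2.92208 = 2.73778 puts the formula on 8 O.
Si: 1.09049 × 2.73778 = 2.986 atoms per formula unit.

2.986 Si apfu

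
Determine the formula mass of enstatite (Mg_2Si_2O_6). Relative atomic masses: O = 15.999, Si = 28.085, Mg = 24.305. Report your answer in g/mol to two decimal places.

200.77 g/mol

The formula mass is the sum 2(24.305) + 2(28.085) + 6(15.999).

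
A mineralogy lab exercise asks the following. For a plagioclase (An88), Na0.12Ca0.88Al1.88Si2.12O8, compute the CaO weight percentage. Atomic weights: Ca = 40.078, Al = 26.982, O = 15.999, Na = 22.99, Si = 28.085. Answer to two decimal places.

Molar mass of Na0.12Ca0.88Al1.88Si2.12O8 = 0.12*22.99 + 0.88*40.078 + 1.88*26.982 + 2.12*28.085 + 8*15.999 = 276.286 g/mol.
Each formula unit contains 0.88 Ca, equivalent to 0.88/1 = 0.8800 mol CaO.
M(CaO) = 1×40.078 + 1×15.999 = 56.077 g/mol.
Mass of CaO per formula unit = 0.8800 × 56.077 = 49.348 g.
CaO wt% = 49.348 / 276.286 × 100 = 17.86%.

17.86 wt%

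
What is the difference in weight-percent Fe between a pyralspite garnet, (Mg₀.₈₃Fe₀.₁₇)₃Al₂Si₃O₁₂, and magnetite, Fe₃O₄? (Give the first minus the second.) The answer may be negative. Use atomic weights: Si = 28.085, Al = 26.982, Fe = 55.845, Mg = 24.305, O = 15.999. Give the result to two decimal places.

-65.57 percentage points

Fe in (Mg₀.₈₃Fe₀.₁₇)₃Al₂Si₃O₁₂: molar mass 419.207 g/mol; 0.51×55.845 = 28.481 g → 6.79 wt%.
Fe in Fe₃O₄: molar mass 231.531 g/mol; 3×55.845 = 167.535 g → 72.36 wt%.
Difference = 6.79 − 72.36 = -65.57 percentage points.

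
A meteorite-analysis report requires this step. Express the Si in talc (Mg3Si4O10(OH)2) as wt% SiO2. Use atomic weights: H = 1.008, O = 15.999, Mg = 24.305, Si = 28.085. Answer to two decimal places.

Formula mass = 379.259 g/mol.
4 Si → 4.0000 mol SiO2 per formula unit; M(SiO2) = 60.083, so SiO2 mass = 240.332 g.
240.332/379.259 × 100 = 63.37 wt%.

63.37 wt%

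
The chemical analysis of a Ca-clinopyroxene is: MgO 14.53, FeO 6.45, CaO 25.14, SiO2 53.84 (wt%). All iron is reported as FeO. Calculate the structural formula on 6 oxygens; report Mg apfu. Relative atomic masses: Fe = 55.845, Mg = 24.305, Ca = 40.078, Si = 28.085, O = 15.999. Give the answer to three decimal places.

0.804 Mg apfu

MgO: 14.53/40.304 = 0.36051 mol → 0.36051 mol Mg, 0.36051 mol O.
FeO: 6.45/71.844 = 0.08978 mol → 0.08978 mol Fe, 0.08978 mol O.
CaO: 25.14/56.077 = 0.44831 mol → 0.44831 mol Ca, 0.44831 mol O.
SiO2: 53.84/60.083 = 0.89609 mol → 0.89609 mol Si, 1.79218 mol O.
Total oxygen = 2.69078 mol. Normalization factor = 6/2.69078 = 2.22984.
Mg per 6 O = 0.36051 × 2.22984 = 0.804.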